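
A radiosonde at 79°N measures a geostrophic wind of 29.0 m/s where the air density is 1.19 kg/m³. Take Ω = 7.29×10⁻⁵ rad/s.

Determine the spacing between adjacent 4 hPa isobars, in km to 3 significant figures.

81.0 km

Coriolis parameter at 79°N:
f = 2Ω sin φ = 2 × 7.29×10⁻⁵ × sin 79° = 1.43×10⁻⁴ s⁻¹
Geostrophic balance rearranged: |∂P/∂n| = f ρ V_g
|∂P/∂n| = 1.43×10⁻⁴ × 1.19 × 29.0 = 4.94×10⁻³ Pa/m
Isobar spacing: Δn = ΔP/|∂P/∂n| = 400 Pa / 4.94×10⁻³ Pa/m = 80986 m ≈ 81.0 km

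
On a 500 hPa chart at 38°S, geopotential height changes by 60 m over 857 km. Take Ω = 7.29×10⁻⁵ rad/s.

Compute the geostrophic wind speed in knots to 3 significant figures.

14.9 knots

Coriolis parameter at 38°S:
f = 2Ω sin φ = 2 × 7.29×10⁻⁵ × sin 38° = 8.98×10⁻⁵ s⁻¹
Height gradient: |∂Z/∂n| = 60 m / 857000 m = 7.00×10⁻⁵
On a pressure surface, geostrophic balance gives V_g = (g/f)|∂Z/∂n|:
V_g = 9.81 × 7.00×10⁻⁵ / 8.98×10⁻⁵ = 7.65 m/s
Converting: 7.65 m/s × 1.944 = 14.9 knots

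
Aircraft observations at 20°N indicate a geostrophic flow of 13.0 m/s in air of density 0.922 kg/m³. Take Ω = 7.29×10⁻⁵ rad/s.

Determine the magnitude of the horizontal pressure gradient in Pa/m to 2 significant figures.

Coriolis parameter at 20°N:
f = 2Ω sin φ = 2 × 7.29×10⁻⁵ × sin 20° = 4.99×10⁻⁵ s⁻¹
Geostrophic balance rearranged: |∂P/∂n| = f ρ V_g
|∂P/∂n| = 4.99×10⁻⁵ × 0.922 × 13.0 = 5.98×10⁻⁴ Pa/m

6.0×10⁻⁴ Pa/m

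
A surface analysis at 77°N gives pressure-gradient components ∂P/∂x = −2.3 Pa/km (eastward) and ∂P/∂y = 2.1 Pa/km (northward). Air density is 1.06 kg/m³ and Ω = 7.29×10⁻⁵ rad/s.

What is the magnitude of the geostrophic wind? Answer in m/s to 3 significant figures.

20.7 m/s

Coriolis parameter at 77°N:
f = 2Ω sin φ = 2 × 7.29×10⁻⁵ × sin 77° = 1.42×10⁻⁴ s⁻¹
Component geostrophic relations (x east, y north):
u_g = −(1/(fρ)) ∂P/∂y,  v_g = (1/(fρ)) ∂P/∂x
u_g = −(2.1×10⁻³)/(1.42×10⁻⁴ × 1.06) = −13.9 m/s;  v_g = (−2.3×10⁻³)/(1.42×10⁻⁴ × 1.06) = −15.3 m/s
|V_g| = √(u_g² + v_g²) = 20.7 m/s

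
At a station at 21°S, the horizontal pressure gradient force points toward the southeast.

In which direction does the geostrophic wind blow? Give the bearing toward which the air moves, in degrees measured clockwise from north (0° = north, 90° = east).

The pressure-gradient force points toward the southeast (bearing 135°).
Geostrophic balance: in the Southern Hemisphere the Coriolis force deflects motion to the left, so the geostrophic wind blows 90° to the left of the pressure-gradient force (low pressure on the right).
Rotating 135° by 90° counterclockwise gives 045° — the wind blows toward the northeast.

045°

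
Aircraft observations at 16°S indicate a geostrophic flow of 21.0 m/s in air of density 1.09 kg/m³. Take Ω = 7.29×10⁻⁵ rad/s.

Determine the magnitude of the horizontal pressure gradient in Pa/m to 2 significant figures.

Coriolis parameter at 16°S:
f = 2Ω sin φ = 2 × 7.29×10⁻⁵ × sin 16° = 4.02×10⁻⁵ s⁻¹
Geostrophic balance rearranged: |∂P/∂n| = f ρ V_g
|∂P/∂n| = 4.02×10⁻⁵ × 1.09 × 21.0 = 9.20×10⁻⁴ Pa/m

9.2×10⁻⁴ Pa/m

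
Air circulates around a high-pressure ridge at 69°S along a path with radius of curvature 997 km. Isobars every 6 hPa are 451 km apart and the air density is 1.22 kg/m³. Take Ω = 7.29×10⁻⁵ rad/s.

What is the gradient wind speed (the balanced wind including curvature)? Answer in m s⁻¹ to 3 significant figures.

Coriolis parameter at 69°S:
f = 2Ω sin φ = 2 × 7.29×10⁻⁵ × sin 69° = 1.36×10⁻⁴ s⁻¹
Pressure gradient: |∂P/∂n| = 600 Pa / 451000 m = 1.33×10⁻³ Pa/m
Geostrophic speed: V_g = |∂P/∂n|/(fρ) = 1.33×10⁻³/(1.36×10⁻⁴ × 1.22) = 8.01 m/s
Around a high, pressure-gradient force acts outward with centrifugal, so Coriolis balances both:
fV = (1/ρ)|∂P/∂n| + V²/R  →  V² − fR·V + fR·V_g = 0
With fR = 1.36×10⁻⁴ × 997×10³ m = 136 m/s:
V = [fR − √((fR)² − 4 fR V_g)]/2 = [136 − √(136² − 4×136×8.01)]/2 = 8.55 m/s
Supergeostrophic (V > V_g = 8.01 m/s), as expected around a high.

8.55 m s⁻¹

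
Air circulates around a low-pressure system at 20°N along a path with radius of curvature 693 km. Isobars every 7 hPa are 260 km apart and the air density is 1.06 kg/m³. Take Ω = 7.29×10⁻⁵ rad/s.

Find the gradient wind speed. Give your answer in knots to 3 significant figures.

Coriolis parameter at 20°N:
f = 2Ω sin φ = 2 × 7.29×10⁻⁵ × sin 20° = 4.99×10⁻⁵ s⁻¹
Pressure gradient: |∂P/∂n| = 700 Pa / 260000 m = 2.69×10⁻³ Pa/m
Geostrophic speed: V_g = |∂P/∂n|/(fρ) = 2.69×10⁻³/(4.99×10⁻⁵ × 1.06) = 50.9 m/s
Around a low, centrifugal force acts outward with Coriolis, so pressure-gradient force balances both:
(1/ρ)|∂P/∂n| = fV + V²/R  →  V² + fR·V − fR·V_g = 0
With fR = 4.99×10⁻⁵ × 693×10³ m = 34.6 m/s:
V = [−fR + √((fR)² + 4 fR V_g)]/2 = [−34.6 + √(34.6² + 4×34.6×50.9)]/2 = 28.1 m/s
Subgeostrophic (V < V_g = 50.9 m/s), as expected around a low.
Converting: 28.1 m/s × 1.944 = 54.6 knots

54.6 knots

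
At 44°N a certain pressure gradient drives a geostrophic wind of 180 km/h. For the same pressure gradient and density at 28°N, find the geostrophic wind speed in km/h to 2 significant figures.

270 km/h

With the same pressure gradient and density, V_g ∝ 1/f ∝ 1/sin φ.
V₂ = V₁ · sin φ₁ / sin φ₂ = 180 × sin 44° / sin 28°
V₂ = 180 × 0.6947/0.4695 = 270 km/h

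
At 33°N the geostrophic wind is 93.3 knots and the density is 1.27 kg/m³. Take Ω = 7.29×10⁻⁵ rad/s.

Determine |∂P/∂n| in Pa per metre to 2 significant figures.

4.8×10⁻³ Pa/m

Coriolis parameter at 33°N:
f = 2Ω sin φ = 2 × 7.29×10⁻⁵ × sin 33° = 7.94×10⁻⁵ s⁻¹
Wind speed in SI: 93.3 knots = 48.0 m/s
Geostrophic balance rearranged: |∂P/∂n| = f ρ V_g
|∂P/∂n| = 7.94×10⁻⁵ × 1.27 × 48.0 = 4.84×10⁻³ Pa/m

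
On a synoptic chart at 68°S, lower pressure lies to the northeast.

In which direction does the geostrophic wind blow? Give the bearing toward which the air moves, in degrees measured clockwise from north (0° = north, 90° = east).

The pressure-gradient force points toward the northeast (bearing 045°).
Geostrophic balance: in the Southern Hemisphere the Coriolis force deflects motion to the left, so the geostrophic wind blows 90° to the left of the pressure-gradient force (low pressure on the right).
Rotating 045° by 90° counterclockwise gives 315° — the wind blows toward the northwest.

315°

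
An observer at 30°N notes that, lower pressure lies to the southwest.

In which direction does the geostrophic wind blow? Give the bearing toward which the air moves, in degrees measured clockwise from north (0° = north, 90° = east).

The pressure-gradient force points toward the southwest (bearing 225°).
Geostrophic balance: in the Northern Hemisphere the Coriolis force deflects motion to the right, so the geostrophic wind blows 90° to the right of the pressure-gradient force (low pressure on the left).
Rotating 225° by 90° clockwise gives 315° — the wind blows toward the northwest.

315°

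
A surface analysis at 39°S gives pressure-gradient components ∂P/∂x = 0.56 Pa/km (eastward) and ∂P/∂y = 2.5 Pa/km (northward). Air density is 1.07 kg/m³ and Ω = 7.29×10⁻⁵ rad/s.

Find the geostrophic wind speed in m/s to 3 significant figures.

Coriolis parameter at 39°S:
f = 2Ω sin φ = 2 × 7.29×10⁻⁵ × sin 39° = 9.18×10⁻⁵ s⁻¹
In the Southern Hemisphere f is negative: f = −9.18×10⁻⁵ s⁻¹.
Component geostrophic relations (x east, y north):
u_g = −(1/(fρ)) ∂P/∂y,  v_g = (1/(fρ)) ∂P/∂x
u_g = −(2.5×10⁻³)/(−9.18×10⁻⁵ × 1.07) = 25.5 m/s;  v_g = (0.56×10⁻³)/(−9.18×10⁻⁵ × 1.07) = −5.70 m/s
|V_g| = √(u_g² + v_g²) = 26.1 m/s

26.1 m/s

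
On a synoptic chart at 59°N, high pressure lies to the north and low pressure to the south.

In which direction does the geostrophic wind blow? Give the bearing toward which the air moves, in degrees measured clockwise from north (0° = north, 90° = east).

270°

The pressure-gradient force points toward the south (bearing 180°).
Geostrophic balance: in the Northern Hemisphere the Coriolis force deflects motion to the right, so the geostrophic wind blows 90° to the right of the pressure-gradient force (low pressure on the left).
Rotating 180° by 90° clockwise gives 270° — the wind blows toward the west.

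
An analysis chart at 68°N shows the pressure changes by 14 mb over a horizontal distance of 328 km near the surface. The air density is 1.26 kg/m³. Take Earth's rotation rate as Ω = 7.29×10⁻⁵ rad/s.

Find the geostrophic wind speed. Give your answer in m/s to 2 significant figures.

25 m/s

Coriolis parameter at 68°N:
f = 2Ω sin φ = 2 × 7.29×10⁻⁵ × sin 68° = 1.35×10⁻⁴ s⁻¹
Pressure gradient: |∂P/∂n| = 1400 Pa / 328000 m = 4.27×10⁻³ Pa/m
Geostrophic balance (pressure-gradient force = Coriolis force):
V_g = (1/(fρ)) |∂P/∂n| = 4.27×10⁻³ / (1.35×10⁻⁴ × 1.26) = 25.1 m/s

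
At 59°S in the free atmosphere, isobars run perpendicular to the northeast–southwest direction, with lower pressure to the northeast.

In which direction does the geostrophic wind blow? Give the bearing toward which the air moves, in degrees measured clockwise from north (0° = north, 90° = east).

The pressure-gradient force points toward the northeast (bearing 045°).
Geostrophic balance: in the Southern Hemisphere the Coriolis force deflects motion to the left, so the geostrophic wind blows 90° to the left of the pressure-gradient force (low pressure on the right).
Rotating 045° by 90° counterclockwise gives 315° — the wind blows toward the northwest.

315°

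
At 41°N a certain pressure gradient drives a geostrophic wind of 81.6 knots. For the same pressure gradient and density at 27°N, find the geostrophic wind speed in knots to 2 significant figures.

With the same pressure gradient and density, V_g ∝ 1/f ∝ 1/sin φ.
V₂ = V₁ · sin φ₁ / sin φ₂ = 81.6 × sin 41° / sin 27°
V₂ = 81.6 × 0.6561/0.4540 = 120 knots

120 knots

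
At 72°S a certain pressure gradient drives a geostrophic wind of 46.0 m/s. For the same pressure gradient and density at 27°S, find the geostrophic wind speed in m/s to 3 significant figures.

With the same pressure gradient and density, V_g ∝ 1/f ∝ 1/sin φ.
V₂ = V₁ · sin φ₁ / sin φ₂ = 46.0 × sin 72° / sin 27°
V₂ = 46.0 × 0.9511/0.4540 = 96.4 m/s

96.4 m/s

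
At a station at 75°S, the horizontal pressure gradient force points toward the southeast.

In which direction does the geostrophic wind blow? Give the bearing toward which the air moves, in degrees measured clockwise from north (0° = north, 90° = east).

The pressure-gradient force points toward the southeast (bearing 135°).
Geostrophic balance: in the Southern Hemisphere the Coriolis force deflects motion to the left, so the geostrophic wind blows 90° to the left of the pressure-gradient force (low pressure on the right).
Rotating 135° by 90° counterclockwise gives 045° — the wind blows toward the northeast.

045°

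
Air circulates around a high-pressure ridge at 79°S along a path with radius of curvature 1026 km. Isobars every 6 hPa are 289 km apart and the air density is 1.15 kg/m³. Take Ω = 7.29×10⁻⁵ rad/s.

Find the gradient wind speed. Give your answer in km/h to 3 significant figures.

50.2 km/h

Coriolis parameter at 79°S:
f = 2Ω sin φ = 2 × 7.29×10⁻⁵ × sin 79° = 1.43×10⁻⁴ s⁻¹
Pressure gradient: |∂P/∂n| = 600 Pa / 289000 m = 2.08×10⁻³ Pa/m
Geostrophic speed: V_g = |∂P/∂n|/(fρ) = 2.08×10⁻³/(1.43×10⁻⁴ × 1.15) = 12.6 m/s
Around a high, pressure-gradient force acts outward with centrifugal, so Coriolis balances both:
fV = (1/ρ)|∂P/∂n| + V²/R  →  V² − fR·V + fR·V_g = 0
With fR = 1.43×10⁻⁴ × 1026×10³ m = 147 m/s:
V = [fR − √((fR)² − 4 fR V_g)]/2 = [147 − √(147² − 4×147×12.6)]/2 = 13.9 m/s
Supergeostrophic (V > V_g = 12.6 m/s), as expected around a high.
Converting: 13.9 m/s × 3.6 = 50.2 km/h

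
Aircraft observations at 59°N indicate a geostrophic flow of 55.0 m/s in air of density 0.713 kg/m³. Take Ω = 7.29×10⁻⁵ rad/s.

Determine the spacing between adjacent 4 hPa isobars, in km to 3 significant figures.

Coriolis parameter at 59°N:
f = 2Ω sin φ = 2 × 7.29×10⁻⁵ × sin 59° = 1.25×10⁻⁴ s⁻¹
Geostrophic balance rearranged: |∂P/∂n| = f ρ V_g
|∂P/∂n| = 1.25×10⁻⁴ × 0.713 × 55.0 = 4.90×10⁻³ Pa/m
Isobar spacing: Δn = ΔP/|∂P/∂n| = 400 Pa / 4.90×10⁻³ Pa/m = 81618 m ≈ 81.6 km

81.6 km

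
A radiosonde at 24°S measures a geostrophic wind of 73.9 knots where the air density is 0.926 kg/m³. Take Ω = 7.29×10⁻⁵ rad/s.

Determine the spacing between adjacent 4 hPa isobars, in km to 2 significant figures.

Coriolis parameter at 24°S:
f = 2Ω sin φ = 2 × 7.29×10⁻⁵ × sin 24° = 5.93×10⁻⁵ s⁻¹
Wind speed in SI: 73.9 knots = 38.0 m/s
Geostrophic balance rearranged: |∂P/∂n| = f ρ V_g
|∂P/∂n| = 5.93×10⁻⁵ × 0.926 × 38.0 = 2.09×10⁻³ Pa/m
Isobar spacing: Δn = ΔP/|∂P/∂n| = 400 Pa / 2.09×10⁻³ Pa/m = 191600 m ≈ 190 km

190 km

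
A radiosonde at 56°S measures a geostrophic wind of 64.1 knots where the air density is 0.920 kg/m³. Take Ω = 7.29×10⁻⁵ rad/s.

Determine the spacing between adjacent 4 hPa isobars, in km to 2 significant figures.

Coriolis parameter at 56°S:
f = 2Ω sin φ = 2 × 7.29×10⁻⁵ × sin 56° = 1.21×10⁻⁴ s⁻¹
Wind speed in SI: 64.1 knots = 33.0 m/s
Geostrophic balance rearranged: |∂P/∂n| = f ρ V_g
|∂P/∂n| = 1.21×10⁻⁴ × 0.920 × 33.0 = 3.67×10⁻³ Pa/m
Isobar spacing: Δn = ΔP/|∂P/∂n| = 400 Pa / 3.67×10⁻³ Pa/m = 109080 m ≈ 110 km

110 km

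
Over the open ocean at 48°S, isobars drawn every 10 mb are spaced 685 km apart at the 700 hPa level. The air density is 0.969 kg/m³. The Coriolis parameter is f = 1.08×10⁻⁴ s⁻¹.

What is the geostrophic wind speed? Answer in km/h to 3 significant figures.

50.2 km/h

Pressure gradient: |∂P/∂n| = 1000 Pa / 685000 m = 1.46×10⁻³ Pa/m
Geostrophic balance (pressure-gradient force = Coriolis force):
V_g = (1/(fρ)) |∂P/∂n| = 1.46×10⁻³ / (1.08×10⁻⁴ × 0.969) = 13.9 m/s
Converting: 13.9 m/s × 3.6 = 50.2 km/h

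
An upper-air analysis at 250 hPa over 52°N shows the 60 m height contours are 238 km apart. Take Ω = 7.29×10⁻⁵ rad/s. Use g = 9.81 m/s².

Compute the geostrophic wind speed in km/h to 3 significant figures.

Coriolis parameter at 52°N:
f = 2Ω sin φ = 2 × 7.29×10⁻⁵ × sin 52° = 1.15×10⁻⁴ s⁻¹
Height gradient: |∂Z/∂n| = 60 m / 238000 m = 2.52×10⁻⁴
On a pressure surface, geostrophic balance gives V_g = (g/f)|∂Z/∂n|:
V_g = 9.81 × 2.52×10⁻⁴ / 1.15×10⁻⁴ = 21.5 m/s
Converting: 21.5 m/s × 3.6 = 77.5 km/h

77.5 km/h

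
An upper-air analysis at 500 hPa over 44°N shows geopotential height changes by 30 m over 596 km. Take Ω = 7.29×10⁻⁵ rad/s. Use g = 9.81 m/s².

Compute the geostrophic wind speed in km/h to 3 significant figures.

Coriolis parameter at 44°N:
f = 2Ω sin φ = 2 × 7.29×10⁻⁵ × sin 44° = 1.01×10⁻⁴ s⁻¹
Height gradient: |∂Z/∂n| = 30 m / 596000 m = 5.03×10⁻⁵
On a pressure surface, geostrophic balance gives V_g = (g/f)|∂Z/∂n|:
V_g = 9.81 × 5.03×10⁻⁵ / 1.01×10⁻⁴ = 4.88 m/s
Converting: 4.88 m/s × 3.6 = 17.6 km/h

17.6 km/h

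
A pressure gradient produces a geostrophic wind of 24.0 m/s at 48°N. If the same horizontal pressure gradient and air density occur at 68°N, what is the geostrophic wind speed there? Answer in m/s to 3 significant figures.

19.2 m/s

With the same pressure gradient and density, V_g ∝ 1/f ∝ 1/sin φ.
V₂ = V₁ · sin φ₁ / sin φ₂ = 24.0 × sin 48° / sin 68°
V₂ = 24.0 × 0.7431/0.9272 = 19.2 m/s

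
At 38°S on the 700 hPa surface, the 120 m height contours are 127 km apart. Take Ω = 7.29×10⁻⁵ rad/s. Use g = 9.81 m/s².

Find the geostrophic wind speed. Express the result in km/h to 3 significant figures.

Coriolis parameter at 38°S:
f = 2Ω sin φ = 2 × 7.29×10⁻⁵ × sin 38° = 8.98×10⁻⁵ s⁻¹
Height gradient: |∂Z/∂n| = 120 m / 127000 m = 9.45×10⁻⁴
On a pressure surface, geostrophic balance gives V_g = (g/f)|∂Z/∂n|:
V_g = 9.81 × 9.45×10⁻⁴ / 8.98×10⁻⁵ = 103 m/s
Converting: 103 m/s × 3.6 = 372 km/h

372 km/h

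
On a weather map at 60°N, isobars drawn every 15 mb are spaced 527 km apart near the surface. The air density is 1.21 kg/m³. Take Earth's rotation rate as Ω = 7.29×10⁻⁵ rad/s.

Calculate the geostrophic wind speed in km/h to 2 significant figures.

67 km/h

Coriolis parameter at 60°N:
f = 2Ω sin φ = 2 × 7.29×10⁻⁵ × sin 60° = 1.26×10⁻⁴ s⁻¹
Pressure gradient: |∂P/∂n| = 1500 Pa / 527000 m = 2.85×10⁻³ Pa/m
Geostrophic balance (pressure-gradient force = Coriolis force):
V_g = (1/(fρ)) |∂P/∂n| = 2.85×10⁻³ / (1.26×10⁻⁴ × 1.21) = 18.6 m/s
Converting: 18.6 m/s × 3.6 = 67 km/h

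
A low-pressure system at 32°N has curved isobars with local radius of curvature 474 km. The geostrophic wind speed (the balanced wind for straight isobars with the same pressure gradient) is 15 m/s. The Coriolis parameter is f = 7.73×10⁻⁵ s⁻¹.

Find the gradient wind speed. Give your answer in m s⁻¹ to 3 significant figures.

11.4 m s⁻¹

Around a low, centrifugal force acts outward with Coriolis, so pressure-gradient force balances both:
(1/ρ)|∂P/∂n| = fV + V²/R  →  V² + fR·V − fR·V_g = 0
With fR = 7.73×10⁻⁵ × 474×10³ m = 36.6 m/s:
V = [−fR + √((fR)² + 4 fR V_g)]/2 = [−36.6 + √(36.6² + 4×36.6×15)]/2 = 11.4 m/s
Subgeostrophic (V < V_g = 15 m/s), as expected around a low.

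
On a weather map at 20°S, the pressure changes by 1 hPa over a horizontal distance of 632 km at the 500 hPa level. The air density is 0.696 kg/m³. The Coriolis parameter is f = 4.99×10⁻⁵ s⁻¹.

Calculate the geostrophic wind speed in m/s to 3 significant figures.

4.56 m/s

Pressure gradient: |∂P/∂n| = 100 Pa / 632000 m = 1.58×10⁻⁴ Pa/m
Geostrophic balance (pressure-gradient force = Coriolis force):
V_g = (1/(fρ)) |∂P/∂n| = 1.58×10⁻⁴ / (4.99×10⁻⁵ × 0.696) = 4.56 m/s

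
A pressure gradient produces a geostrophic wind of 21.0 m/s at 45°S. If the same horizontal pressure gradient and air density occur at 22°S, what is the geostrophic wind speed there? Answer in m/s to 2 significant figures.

40 m/s

With the same pressure gradient and density, V_g ∝ 1/f ∝ 1/sin φ.
V₂ = V₁ · sin φ₁ / sin φ₂ = 21.0 × sin 45° / sin 22°
V₂ = 21.0 × 0.7071/0.3746 = 40 m/s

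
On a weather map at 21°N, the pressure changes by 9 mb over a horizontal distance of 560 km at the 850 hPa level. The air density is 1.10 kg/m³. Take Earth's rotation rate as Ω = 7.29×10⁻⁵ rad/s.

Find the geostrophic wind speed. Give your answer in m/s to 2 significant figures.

28 m/s

Coriolis parameter at 21°N:
f = 2Ω sin φ = 2 × 7.29×10⁻⁵ × sin 21° = 5.23×10⁻⁵ s⁻¹
Pressure gradient: |∂P/∂n| = 900 Pa / 560000 m = 1.61×10⁻³ Pa/m
Geostrophic balance (pressure-gradient force = Coriolis force):
V_g = (1/(fρ)) |∂P/∂n| = 1.61×10⁻³ / (5.23×10⁻⁵ × 1.10) = 28.0 m/s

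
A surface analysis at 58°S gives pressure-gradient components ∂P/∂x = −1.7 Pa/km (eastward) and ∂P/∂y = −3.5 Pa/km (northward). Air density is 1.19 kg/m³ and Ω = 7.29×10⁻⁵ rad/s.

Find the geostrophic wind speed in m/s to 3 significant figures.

Coriolis parameter at 58°S:
f = 2Ω sin φ = 2 × 7.29×10⁻⁵ × sin 58° = 1.24×10⁻⁴ s⁻¹
In the Southern Hemisphere f is negative: f = −1.24×10⁻⁴ s⁻¹.
Component geostrophic relations (x east, y north):
u_g = −(1/(fρ)) ∂P/∂y,  v_g = (1/(fρ)) ∂P/∂x
u_g = −(−3.5×10⁻³)/(−1.24×10⁻⁴ × 1.19) = −23.8 m/s;  v_g = (−1.7×10⁻³)/(−1.24×10⁻⁴ × 1.19) = 11.6 m/s
|V_g| = √(u_g² + v_g²) = 26.4 m/s

26.4 m/s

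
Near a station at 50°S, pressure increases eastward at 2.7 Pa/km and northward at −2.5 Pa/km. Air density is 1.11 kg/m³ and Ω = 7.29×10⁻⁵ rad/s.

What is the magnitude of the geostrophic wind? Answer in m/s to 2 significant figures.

Coriolis parameter at 50°S:
f = 2Ω sin φ = 2 × 7.29×10⁻⁵ × sin 50° = 1.12×10⁻⁴ s⁻¹
In the Southern Hemisphere f is negative: f = −1.12×10⁻⁴ s⁻¹.
Component geostrophic relations (x east, y north):
u_g = −(1/(fρ)) ∂P/∂y,  v_g = (1/(fρ)) ∂P/∂x
u_g = −(−2.5×10⁻³)/(−1.12×10⁻⁴ × 1.11) = −20.2 m/s;  v_g = (2.7×10⁻³)/(−1.12×10⁻⁴ × 1.11) = −21.8 m/s
|V_g| = √(u_g² + v_g²) = 29.7 m/s

30 m/s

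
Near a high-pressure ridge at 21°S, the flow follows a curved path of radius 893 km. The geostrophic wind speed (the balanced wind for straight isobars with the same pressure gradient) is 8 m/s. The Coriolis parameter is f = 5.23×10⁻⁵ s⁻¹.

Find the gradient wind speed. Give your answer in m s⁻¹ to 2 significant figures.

10 m s⁻¹

Around a high, pressure-gradient force acts outward with centrifugal, so Coriolis balances both:
fV = (1/ρ)|∂P/∂n| + V²/R  →  V² − fR·V + fR·V_g = 0
With fR = 5.23×10⁻⁵ × 893×10³ m = 46.7 m/s:
V = [fR − √((fR)² − 4 fR V_g)]/2 = [46.7 − √(46.7² − 4×46.7×8)]/2 = 10.2 m/s
Supergeostrophic (V > V_g = 8 m/s), as expected around a high.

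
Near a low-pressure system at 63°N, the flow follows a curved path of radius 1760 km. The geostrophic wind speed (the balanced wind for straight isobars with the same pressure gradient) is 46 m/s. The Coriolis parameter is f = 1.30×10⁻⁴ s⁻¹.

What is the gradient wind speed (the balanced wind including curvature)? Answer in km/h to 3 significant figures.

141 km/h

Around a low, centrifugal force acts outward with Coriolis, so pressure-gradient force balances both:
(1/ρ)|∂P/∂n| = fV + V²/R  →  V² + fR·V − fR·V_g = 0
With fR = 1.30×10⁻⁴ × 1760×10³ m = 229 m/s:
V = [−fR + √((fR)² + 4 fR V_g)]/2 = [−229 + √(229² + 4×229×46)]/2 = 39.3 m/s
Subgeostrophic (V < V_g = 46 m/s), as expected around a low.
Converting: 39.3 m/s × 3.6 = 141 km/h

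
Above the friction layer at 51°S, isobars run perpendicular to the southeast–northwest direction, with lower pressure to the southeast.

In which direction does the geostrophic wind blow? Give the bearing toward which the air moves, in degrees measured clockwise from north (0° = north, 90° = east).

The pressure-gradient force points toward the southeast (bearing 135°).
Geostrophic balance: in the Southern Hemisphere the Coriolis force deflects motion to the left, so the geostrophic wind blows 90° to the left of the pressure-gradient force (low pressure on the right).
Rotating 135° by 90° counterclockwise gives 045° — the wind blows toward the northeast.

045°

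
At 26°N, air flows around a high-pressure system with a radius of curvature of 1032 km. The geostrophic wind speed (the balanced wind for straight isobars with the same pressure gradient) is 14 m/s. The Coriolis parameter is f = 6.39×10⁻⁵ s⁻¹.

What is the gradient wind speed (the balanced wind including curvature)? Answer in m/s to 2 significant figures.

Around a high, pressure-gradient force acts outward with centrifugal, so Coriolis balances both:
fV = (1/ρ)|∂P/∂n| + V²/R  →  V² − fR·V + fR·V_g = 0
With fR = 6.39×10⁻⁵ × 1032×10³ m = 65.9 m/s:
V = [fR − √((fR)² − 4 fR V_g)]/2 = [65.9 − √(65.9² − 4×65.9×14)]/2 = 20.2 m/s
Supergeostrophic (V > V_g = 14 m/s), as expected around a high.

20 m/s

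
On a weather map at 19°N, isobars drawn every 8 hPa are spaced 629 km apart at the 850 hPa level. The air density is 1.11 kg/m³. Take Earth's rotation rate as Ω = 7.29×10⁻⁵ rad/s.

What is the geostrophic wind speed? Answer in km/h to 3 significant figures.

Coriolis parameter at 19°N:
f = 2Ω sin φ = 2 × 7.29×10⁻⁵ × sin 19° = 4.75×10⁻⁵ s⁻¹
Pressure gradient: |∂P/∂n| = 800 Pa / 629000 m = 1.27×10⁻³ Pa/m
Geostrophic balance (pressure-gradient force = Coriolis force):
V_g = (1/(fρ)) |∂P/∂n| = 1.27×10⁻³ / (4.75×10⁻⁵ × 1.11) = 24.1 m/s
Converting: 24.1 m/s × 3.6 = 86.9 km/h

86.9 km/h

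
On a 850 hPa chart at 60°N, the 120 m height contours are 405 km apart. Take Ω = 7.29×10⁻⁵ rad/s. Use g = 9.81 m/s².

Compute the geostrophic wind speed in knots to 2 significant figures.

Coriolis parameter at 60°N:
f = 2Ω sin φ = 2 × 7.29×10⁻⁵ × sin 60° = 1.26×10⁻⁴ s⁻¹
Height gradient: |∂Z/∂n| = 120 m / 405000 m = 2.96×10⁻⁴
On a pressure surface, geostrophic balance gives V_g = (g/f)|∂Z/∂n|:
V_g = 9.81 × 2.96×10⁻⁴ / 1.26×10⁻⁴ = 23.0 m/s
Converting: 23.0 m/s × 1.944 = 45 knots

45 knots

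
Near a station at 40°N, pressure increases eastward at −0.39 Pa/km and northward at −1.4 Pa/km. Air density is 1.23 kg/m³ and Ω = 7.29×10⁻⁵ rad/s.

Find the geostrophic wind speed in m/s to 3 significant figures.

12.6 m/s

Coriolis parameter at 40°N:
f = 2Ω sin φ = 2 × 7.29×10⁻⁵ × sin 40° = 9.37×10⁻⁵ s⁻¹
Component geostrophic relations (x east, y north):
u_g = −(1/(fρ)) ∂P/∂y,  v_g = (1/(fρ)) ∂P/∂x
u_g = −(−1.4×10⁻³)/(9.37×10⁻⁵ × 1.23) = 12.1 m/s;  v_g = (−0.39×10⁻³)/(9.37×10⁻⁵ × 1.23) = −3.38 m/s
|V_g| = √(u_g² + v_g²) = 12.6 m/s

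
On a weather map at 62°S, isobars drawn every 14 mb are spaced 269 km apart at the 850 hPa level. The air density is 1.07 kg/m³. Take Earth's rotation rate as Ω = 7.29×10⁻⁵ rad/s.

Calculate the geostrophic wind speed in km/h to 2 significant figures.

140 km/h

Coriolis parameter at 62°S:
f = 2Ω sin φ = 2 × 7.29×10⁻⁵ × sin 62° = 1.29×10⁻⁴ s⁻¹
Pressure gradient: |∂P/∂n| = 1400 Pa / 269000 m = 5.20×10⁻³ Pa/m
Geostrophic balance (pressure-gradient force = Coriolis force):
V_g = (1/(fρ)) |∂P/∂n| = 5.20×10⁻³ / (1.29×10⁻⁴ × 1.07) = 37.8 m/s
Converting: 37.8 m/s × 3.6 = 140 km/h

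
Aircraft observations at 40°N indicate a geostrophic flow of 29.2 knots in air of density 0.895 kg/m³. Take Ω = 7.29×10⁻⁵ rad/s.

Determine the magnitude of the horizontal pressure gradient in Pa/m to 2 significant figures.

1.3×10⁻³ Pa/m

Coriolis parameter at 40°N:
f = 2Ω sin φ = 2 × 7.29×10⁻⁵ × sin 40° = 9.37×10⁻⁵ s⁻¹
Wind speed in SI: 29.2 knots = 15.0 m/s
Geostrophic balance rearranged: |∂P/∂n| = f ρ V_g
|∂P/∂n| = 9.37×10⁻⁵ × 0.895 × 15.0 = 1.26×10⁻³ Pa/m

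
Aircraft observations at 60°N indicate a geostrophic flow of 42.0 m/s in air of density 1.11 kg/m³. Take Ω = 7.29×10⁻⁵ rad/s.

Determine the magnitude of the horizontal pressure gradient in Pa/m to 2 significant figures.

Coriolis parameter at 60°N:
f = 2Ω sin φ = 2 × 7.29×10⁻⁵ × sin 60° = 1.26×10⁻⁴ s⁻¹
Geostrophic balance rearranged: |∂P/∂n| = f ρ V_g
|∂P/∂n| = 1.26×10⁻⁴ × 1.11 × 42.0 = 5.89×10⁻³ Pa/m

5.9×10⁻³ Pa/m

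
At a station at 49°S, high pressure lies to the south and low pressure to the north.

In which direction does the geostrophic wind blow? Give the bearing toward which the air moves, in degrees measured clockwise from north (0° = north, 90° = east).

The pressure-gradient force points toward the north (bearing 000°).
Geostrophic balance: in the Southern Hemisphere the Coriolis force deflects motion to the left, so the geostrophic wind blows 90° to the left of the pressure-gradient force (low pressure on the right).
Rotating 000° by 90° counterclockwise gives 270° — the wind blows toward the west.

270°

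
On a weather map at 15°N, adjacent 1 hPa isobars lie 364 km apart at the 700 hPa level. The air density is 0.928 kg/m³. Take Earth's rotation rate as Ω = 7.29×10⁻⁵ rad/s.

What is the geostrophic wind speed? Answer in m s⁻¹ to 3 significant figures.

7.85 m s⁻¹

Coriolis parameter at 15°N:
f = 2Ω sin φ = 2 × 7.29×10⁻⁵ × sin 15° = 3.77×10⁻⁵ s⁻¹
Pressure gradient: |∂P/∂n| = 100 Pa / 364000 m = 2.75×10⁻⁴ Pa/m
Geostrophic balance (pressure-gradient force = Coriolis force):
V_g = (1/(fρ)) |∂P/∂n| = 2.75×10⁻⁴ / (3.77×10⁻⁵ × 0.928) = 7.85 m/s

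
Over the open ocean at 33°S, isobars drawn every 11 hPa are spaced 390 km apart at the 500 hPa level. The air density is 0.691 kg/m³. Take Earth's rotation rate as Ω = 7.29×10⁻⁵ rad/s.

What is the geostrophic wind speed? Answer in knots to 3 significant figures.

99.9 knots

Coriolis parameter at 33°S:
f = 2Ω sin φ = 2 × 7.29×10⁻⁵ × sin 33° = 7.94×10⁻⁵ s⁻¹
Pressure gradient: |∂P/∂n| = 1100 Pa / 390000 m = 2.82×10⁻³ Pa/m
Geostrophic balance (pressure-gradient force = Coriolis force):
V_g = (1/(fρ)) |∂P/∂n| = 2.82×10⁻³ / (7.94×10⁻⁵ × 0.691) = 51.4 m/s
Converting: 51.4 m/s × 1.944 = 99.9 knots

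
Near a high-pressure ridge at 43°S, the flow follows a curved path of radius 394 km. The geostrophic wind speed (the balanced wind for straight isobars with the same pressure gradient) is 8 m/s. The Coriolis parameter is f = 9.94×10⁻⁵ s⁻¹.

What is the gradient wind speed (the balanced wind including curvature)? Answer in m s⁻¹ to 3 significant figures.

11.2 m s⁻¹

Around a high, pressure-gradient force acts outward with centrifugal, so Coriolis balances both:
fV = (1/ρ)|∂P/∂n| + V²/R  →  V² − fR·V + fR·V_g = 0
With fR = 9.94×10⁻⁵ × 394×10³ m = 39.2 m/s:
V = [fR − √((fR)² − 4 fR V_g)]/2 = [39.2 − √(39.2² − 4×39.2×8)]/2 = 11.2 m/s
Supergeostrophic (V > V_g = 8 m/s), as expected around a high.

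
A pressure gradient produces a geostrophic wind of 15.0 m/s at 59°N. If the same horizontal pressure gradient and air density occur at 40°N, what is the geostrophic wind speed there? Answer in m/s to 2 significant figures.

With the same pressure gradient and density, V_g ∝ 1/f ∝ 1/sin φ.
V₂ = V₁ · sin φ₁ / sin φ₂ = 15.0 × sin 59° / sin 40°
V₂ = 15.0 × 0.8572/0.6428 = 20 m/s

20 m/s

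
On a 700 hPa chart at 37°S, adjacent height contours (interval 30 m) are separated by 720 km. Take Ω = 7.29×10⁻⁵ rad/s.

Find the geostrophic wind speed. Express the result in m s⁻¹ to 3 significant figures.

Coriolis parameter at 37°S:
f = 2Ω sin φ = 2 × 7.29×10⁻⁵ × sin 37° = 8.77×10⁻⁵ s⁻¹
Height gradient: |∂Z/∂n| = 30 m / 720000 m = 4.17×10⁻⁵
On a pressure surface, geostrophic balance gives V_g = (g/f)|∂Z/∂n|:
V_g = 9.81 × 4.17×10⁻⁵ / 8.77×10⁻⁵ = 4.66 m/s

4.66 m s⁻¹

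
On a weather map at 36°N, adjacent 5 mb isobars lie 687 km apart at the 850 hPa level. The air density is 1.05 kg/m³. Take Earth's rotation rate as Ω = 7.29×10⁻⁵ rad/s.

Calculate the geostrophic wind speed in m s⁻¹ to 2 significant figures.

Coriolis parameter at 36°N:
f = 2Ω sin φ = 2 × 7.29×10⁻⁵ × sin 36° = 8.57×10⁻⁵ s⁻¹
Pressure gradient: |∂P/∂n| = 500 Pa / 687000 m = 7.28×10⁻⁴ Pa/m
Geostrophic balance (pressure-gradient force = Coriolis force):
V_g = (1/(fρ)) |∂P/∂n| = 7.28×10⁻⁴ / (8.57×10⁻⁵ × 1.05) = 8.09 m/s

8.1 m s⁻¹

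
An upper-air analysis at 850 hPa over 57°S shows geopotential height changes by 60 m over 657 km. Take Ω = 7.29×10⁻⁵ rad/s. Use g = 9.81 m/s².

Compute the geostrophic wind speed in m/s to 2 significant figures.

Coriolis parameter at 57°S:
f = 2Ω sin φ = 2 × 7.29×10⁻⁵ × sin 57° = 1.22×10⁻⁴ s⁻¹
Height gradient: |∂Z/∂n| = 60 m / 657000 m = 9.13×10⁻⁵
On a pressure surface, geostrophic balance gives V_g = (g/f)|∂Z/∂n|:
V_g = 9.81 × 9.13×10⁻⁵ / 1.22×10⁻⁴ = 7.33 m/s

7.3 m/s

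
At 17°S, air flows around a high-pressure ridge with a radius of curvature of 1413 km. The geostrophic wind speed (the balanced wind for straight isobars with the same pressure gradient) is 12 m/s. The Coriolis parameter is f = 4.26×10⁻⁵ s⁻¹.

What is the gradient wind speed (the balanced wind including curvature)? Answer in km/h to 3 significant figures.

59.6 km/h

Around a high, pressure-gradient force acts outward with centrifugal, so Coriolis balances both:
fV = (1/ρ)|∂P/∂n| + V²/R  →  V² − fR·V + fR·V_g = 0
With fR = 4.26×10⁻⁵ × 1413×10³ m = 60.2 m/s:
V = [fR − √((fR)² − 4 fR V_g)]/2 = [60.2 − √(60.2² − 4×60.2×12)]/2 = 16.6 m/s
Supergeostrophic (V > V_g = 12 m/s), as expected around a high.
Converting: 16.6 m/s × 3.6 = 59.6 km/h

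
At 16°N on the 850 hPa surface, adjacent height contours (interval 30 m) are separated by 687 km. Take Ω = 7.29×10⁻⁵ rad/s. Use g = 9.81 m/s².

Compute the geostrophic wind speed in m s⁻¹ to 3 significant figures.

Coriolis parameter at 16°N:
f = 2Ω sin φ = 2 × 7.29×10⁻⁵ × sin 16° = 4.02×10⁻⁵ s⁻¹
Height gradient: |∂Z/∂n| = 30 m / 687000 m = 4.37×10⁻⁵
On a pressure surface, geostrophic balance gives V_g = (g/f)|∂Z/∂n|:
V_g = 9.81 × 4.37×10⁻⁵ / 4.02×10⁻⁵ = 10.7 m/s

10.7 m s⁻¹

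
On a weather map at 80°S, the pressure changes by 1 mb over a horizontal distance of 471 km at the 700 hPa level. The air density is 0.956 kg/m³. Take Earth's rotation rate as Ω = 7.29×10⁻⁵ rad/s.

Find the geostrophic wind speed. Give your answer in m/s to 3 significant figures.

Coriolis parameter at 80°S:
f = 2Ω sin φ = 2 × 7.29×10⁻⁵ × sin 80° = 1.44×10⁻⁴ s⁻¹
Pressure gradient: |∂P/∂n| = 100 Pa / 471000 m = 2.12×10⁻⁴ Pa/m
Geostrophic balance (pressure-gradient force = Coriolis force):
V_g = (1/(fρ)) |∂P/∂n| = 2.12×10⁻⁴ / (1.44×10⁻⁴ × 0.956) = 1.55 m/s

1.55 m/s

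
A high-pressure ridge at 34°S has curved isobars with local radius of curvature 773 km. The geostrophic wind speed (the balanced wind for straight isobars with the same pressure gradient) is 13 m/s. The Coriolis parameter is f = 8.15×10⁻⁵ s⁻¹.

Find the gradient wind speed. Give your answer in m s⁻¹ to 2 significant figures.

Around a high, pressure-gradient force acts outward with centrifugal, so Coriolis balances both:
fV = (1/ρ)|∂P/∂n| + V²/R  →  V² − fR·V + fR·V_g = 0
With fR = 8.15×10⁻⁵ × 773×10³ m = 63.0 m/s:
V = [fR − √((fR)² − 4 fR V_g)]/2 = [63.0 − √(63.0² − 4×63.0×13)]/2 = 18.3 m/s
Supergeostrophic (V > V_g = 13 m/s), as expected around a high.

18 m s⁻¹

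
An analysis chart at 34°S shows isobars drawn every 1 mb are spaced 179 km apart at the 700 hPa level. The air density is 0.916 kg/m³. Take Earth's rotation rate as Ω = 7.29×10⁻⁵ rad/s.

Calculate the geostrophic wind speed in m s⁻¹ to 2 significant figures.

7.5 m s⁻¹

Coriolis parameter at 34°S:
f = 2Ω sin φ = 2 × 7.29×10⁻⁵ × sin 34° = 8.15×10⁻⁵ s⁻¹
Pressure gradient: |∂P/∂n| = 100 Pa / 179000 m = 5.59×10⁻⁴ Pa/m
Geostrophic balance (pressure-gradient force = Coriolis force):
V_g = (1/(fρ)) |∂P/∂n| = 5.59×10⁻⁴ / (8.15×10⁻⁵ × 0.916) = 7.48 m/s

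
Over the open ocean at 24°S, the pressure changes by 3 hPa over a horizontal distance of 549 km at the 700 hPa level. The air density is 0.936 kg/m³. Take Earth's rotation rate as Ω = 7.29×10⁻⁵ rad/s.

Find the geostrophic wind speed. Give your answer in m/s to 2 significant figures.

9.8 m/s

Coriolis parameter at 24°S:
f = 2Ω sin φ = 2 × 7.29×10⁻⁵ × sin 24° = 5.93×10⁻⁵ s⁻¹
Pressure gradient: |∂P/∂n| = 300 Pa / 549000 m = 5.46×10⁻⁴ Pa/m
Geostrophic balance (pressure-gradient force = Coriolis force):
V_g = (1/(fρ)) |∂P/∂n| = 5.46×10⁻⁴ / (5.93×10⁻⁵ × 0.936) = 9.84 m/s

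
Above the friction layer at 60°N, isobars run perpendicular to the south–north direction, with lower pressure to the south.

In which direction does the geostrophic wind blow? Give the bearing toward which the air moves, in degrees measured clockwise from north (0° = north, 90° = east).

270°

The pressure-gradient force points toward the south (bearing 180°).
Geostrophic balance: in the Northern Hemisphere the Coriolis force deflects motion to the right, so the geostrophic wind blows 90° to the right of the pressure-gradient force (low pressure on the left).
Rotating 180° by 90° clockwise gives 270° — the wind blows toward the west.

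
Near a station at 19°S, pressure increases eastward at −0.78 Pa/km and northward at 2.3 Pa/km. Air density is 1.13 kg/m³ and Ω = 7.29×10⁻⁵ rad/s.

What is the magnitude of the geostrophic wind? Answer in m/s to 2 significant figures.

Coriolis parameter at 19°S:
f = 2Ω sin φ = 2 × 7.29×10⁻⁵ × sin 19° = 4.75×10⁻⁵ s⁻¹
In the Southern Hemisphere f is negative: f = −4.75×10⁻⁵ s⁻¹.
Component geostrophic relations (x east, y north):
u_g = −(1/(fρ)) ∂P/∂y,  v_g = (1/(fρ)) ∂P/∂x
u_g = −(2.3×10⁻³)/(−4.75×10⁻⁵ × 1.13) = 42.9 m/s;  v_g = (−0.78×10⁻³)/(−4.75×10⁻⁵ × 1.13) = 14.5 m/s
|V_g| = √(u_g² + v_g²) = 45.3 m/s

45 m/s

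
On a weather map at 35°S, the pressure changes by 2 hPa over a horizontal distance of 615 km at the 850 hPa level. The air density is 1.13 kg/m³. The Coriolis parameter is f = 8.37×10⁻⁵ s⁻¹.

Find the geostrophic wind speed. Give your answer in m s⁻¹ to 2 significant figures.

3.4 m s⁻¹

Pressure gradient: |∂P/∂n| = 200 Pa / 615000 m = 3.25×10⁻⁴ Pa/m
Geostrophic balance (pressure-gradient force = Coriolis force):
V_g = (1/(fρ)) |∂P/∂n| = 3.25×10⁻⁴ / (8.37×10⁻⁵ × 1.13) = 3.44 m/s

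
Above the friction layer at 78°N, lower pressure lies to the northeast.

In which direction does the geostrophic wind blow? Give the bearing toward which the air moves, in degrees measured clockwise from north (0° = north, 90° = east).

The pressure-gradient force points toward the northeast (bearing 045°).
Geostrophic balance: in the Northern Hemisphere the Coriolis force deflects motion to the right, so the geostrophic wind blows 90° to the right of the pressure-gradient force (low pressure on the left).
Rotating 045° by 90° clockwise gives 135° — the wind blows toward the southeast.

135°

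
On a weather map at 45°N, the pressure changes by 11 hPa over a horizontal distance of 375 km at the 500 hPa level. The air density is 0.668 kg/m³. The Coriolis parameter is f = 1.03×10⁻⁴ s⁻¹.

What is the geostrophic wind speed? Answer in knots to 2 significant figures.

Pressure gradient: |∂P/∂n| = 1100 Pa / 375000 m = 2.93×10⁻³ Pa/m
Geostrophic balance (pressure-gradient force = Coriolis force):
V_g = (1/(fρ)) |∂P/∂n| = 2.93×10⁻³ / (1.03×10⁻⁴ × 0.668) = 42.6 m/s
Converting: 42.6 m/s × 1.944 = 83 knots

83 knots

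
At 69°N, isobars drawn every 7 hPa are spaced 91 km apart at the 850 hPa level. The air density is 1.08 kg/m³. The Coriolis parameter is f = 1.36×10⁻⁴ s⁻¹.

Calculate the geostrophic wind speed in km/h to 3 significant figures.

189 km/h

Pressure gradient: |∂P/∂n| = 700 Pa / 91000 m = 7.69×10⁻³ Pa/m
Geostrophic balance (pressure-gradient force = Coriolis force):
V_g = (1/(fρ)) |∂P/∂n| = 7.69×10⁻³ / (1.36×10⁻⁴ × 1.08) = 52.4 m/s
Converting: 52.4 m/s × 3.6 = 189 km/h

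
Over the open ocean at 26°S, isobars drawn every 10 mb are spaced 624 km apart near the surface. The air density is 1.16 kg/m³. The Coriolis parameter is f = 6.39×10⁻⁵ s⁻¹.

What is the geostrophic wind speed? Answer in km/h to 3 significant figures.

Pressure gradient: |∂P/∂n| = 1000 Pa / 624000 m = 1.60×10⁻³ Pa/m
Geostrophic balance (pressure-gradient force = Coriolis force):
V_g = (1/(fρ)) |∂P/∂n| = 1.60×10⁻³ / (6.39×10⁻⁵ × 1.16) = 21.6 m/s
Converting: 21.6 m/s × 3.6 = 77.8 km/h

77.8 km/h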